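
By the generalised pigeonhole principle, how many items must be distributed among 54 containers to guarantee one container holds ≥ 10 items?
n = (10 − 1)·54 + 1 = 487

By the generalised pigeonhole principle, to guarantee some box contains ≥ r objects we need more than (r − 1) · k objects total. Threshold: n = (r − 1) · k + 1. With r = 10 and k = 54: n = 9 · 54 + 1 = 486 + 1 = 487. For n = 486 = 9 · 54, we can put exactly 9 objects in every box, avoiding 10 in any single one — so 487 is tight.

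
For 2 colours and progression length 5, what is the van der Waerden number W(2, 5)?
W(2, 5) = 178

This is a classical value, W(2, 5) = 178, established by combining an explicit 2-colouring of {1, ..., 177} with no monochromatic 5-AP (giving the lower bound W(2, 5) > 177) and a finite case analysis / exhaustive computer search showing every 2-colouring of {1, ..., 178} has such an AP.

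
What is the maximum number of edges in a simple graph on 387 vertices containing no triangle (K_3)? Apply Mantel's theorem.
ex(387, K_3) = ⌊387^2/4⌋ = 37442

Mantel (1907): a triangle-free graph on n vertices has at most ⌊n^2/4⌋ edges, with equality for the complete bipartite graph K_{⌊n/2⌋, ⌈n/2⌉}. For n = 387: ⌊387^2/4⌋ = ⌊149769/4⌋ = 37442. The extremal graph is K_{193, 194}, which has 193·194 = 37442 edges.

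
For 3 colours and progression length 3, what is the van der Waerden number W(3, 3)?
W(3, 3) = 27

This is a classical value, W(3, 3) = 27, established by combining an explicit 3-colouring of {1, ..., 26} with no monochromatic 3-AP (giving the lower bound W(3, 3) > 26) and a finite case analysis / exhaustive computer search showing every 3-colouring of {1, ..., 27} has such an AP.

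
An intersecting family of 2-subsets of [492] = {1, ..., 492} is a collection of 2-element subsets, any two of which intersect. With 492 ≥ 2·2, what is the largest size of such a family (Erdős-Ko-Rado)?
max |F| = C(491, 1) = 491

The Erdős-Ko-Rado theorem states: for n ≥ 2k, an intersecting family of k-subsets of an n-element set has size at most C(n − 1, k − 1), with equality for 'star' families {A ⊆ [n] : |A| = k, i ∈ A} (fix an element i). For n = 492, k = 2: C(491, 1) = 491.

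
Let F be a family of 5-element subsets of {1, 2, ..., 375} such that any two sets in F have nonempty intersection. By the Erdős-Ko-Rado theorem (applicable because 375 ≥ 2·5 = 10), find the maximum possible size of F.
max |F| = C(374, 4) = 802206251

The Erdős-Ko-Rado theorem states: for n ≥ 2k, an intersecting family of k-subsets of an n-element set has size at most C(n − 1, k − 1), with equality for 'star' families {A ⊆ [n] : |A| = k, i ∈ A} (fix an element i). For n = 375, k = 5: C(374, 4) = 802206251.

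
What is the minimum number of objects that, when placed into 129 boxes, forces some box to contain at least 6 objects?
n = (6 − 1)·129 + 1 = 646

By the generalised pigeonhole principle, to guarantee some box contains ≥ r objects we need more than (r − 1) · k objects total. Threshold: n = (r − 1) · k + 1. With r = 6 and k = 129: n = 5 · 129 + 1 = 645 + 1 = 646. For n = 645 = 5 · 129, we can put exactly 5 objects in every box, avoiding 6 in any single one — so 646 is tight.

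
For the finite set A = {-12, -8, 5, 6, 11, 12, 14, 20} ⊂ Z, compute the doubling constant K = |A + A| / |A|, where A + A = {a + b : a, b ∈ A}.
K = |A + A| / |A| = 32/8 = 4

Enumerate A + A = {a + b : a, b ∈ A}. With |A| = 8, there are |A|^2 = 64 ordered sum pairs; collecting distinct values, A + A = {-24, -20, -16, -7, -6, -3, -2, -1, 0, 2, 3, 4, 6, 8, 10, 11, 12, 16, 17, 18, 19, 20, 22, 23, 24, 25, 26, 28, 31, 32, 34, 40}, so |A + A| = 32. Thus K = 32/8 = 4. For comparison, the minimum possible |A + A| over all 8-element sets is 2·8 − 1 = 15 (so min K = 15/8), attained only by arithmetic progressions.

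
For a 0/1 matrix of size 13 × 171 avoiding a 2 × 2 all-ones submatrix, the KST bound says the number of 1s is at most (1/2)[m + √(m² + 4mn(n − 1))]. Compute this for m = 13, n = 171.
z(13, 171; 2, 2) ≤ (1/2)[13 + √(13² + 4·13·171·170)] = (1/2)[13 + √1511809] = 621.2782

Kővári–Sós–Turán: let r_1, ..., r_13 be the row sums and z = Σ r_i the total number of 1s. Each pair of columns can share at most one row with both entries 1 (else a 2×2 all-ones block appears), so Σ_i C(r_i, 2) ≤ C(171, 2) = 14535. By convexity Σ_i C(r_i, 2) ≥ 13·C(z/13, 2) = z(z − 13)/(2·13), giving z² − 13z − 13·171·170 ≤ 0 and hence z ≤ (1/2)[13 + √(169 + 4·377910)] = (1/2)[13 + √1511809] ≈ (1/2)(13 + 1229.5564) = 621.2782.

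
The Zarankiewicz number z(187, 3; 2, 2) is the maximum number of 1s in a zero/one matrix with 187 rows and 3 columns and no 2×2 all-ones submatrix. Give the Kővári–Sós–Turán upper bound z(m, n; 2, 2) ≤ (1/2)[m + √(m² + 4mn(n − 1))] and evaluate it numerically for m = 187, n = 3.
z(187, 3; 2, 2) ≤ (1/2)[187 + √(187² + 4·187·3·2)] = (1/2)[187 + √39457] = 192.8189

Kővári–Sós–Turán: let r_1, ..., r_187 be the row sums and z = Σ r_i the total number of 1s. Each pair of columns can share at most one row with both entries 1 (else a 2×2 all-ones block appears), so Σ_i C(r_i, 2) ≤ C(3, 2) = 3. By convexity Σ_i C(r_i, 2) ≥ 187·C(z/187, 2) = z(z − 187)/(2·187), giving z² − 187z − 187·3·2 ≤ 0 and hence z ≤ (1/2)[187 + √(34969 + 4·1122)] = (1/2)[187 + √39457] ≈ (1/2)(187 + 198.6379) = 192.8189.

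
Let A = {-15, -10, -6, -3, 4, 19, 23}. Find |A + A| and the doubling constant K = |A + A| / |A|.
K = |A + A| / |A| = 25/7

Enumerate A + A = {a + b : a, b ∈ A}. With |A| = 7, there are |A|^2 = 49 ordered sum pairs; collecting distinct values, A + A = {-30, -25, -21, -20, -18, -16, -13, -12, -11, -9, -6, -2, 1, 4, 8, 9, 13, 16, 17, 20, 23, 27, 38, 42, 46}, so |A + A| = 25. Thus K = 25/7. For comparison, the minimum possible |A + A| over all 7-element sets is 2·7 − 1 = 13 (so min K = 13/7), attained only by arithmetic progressions.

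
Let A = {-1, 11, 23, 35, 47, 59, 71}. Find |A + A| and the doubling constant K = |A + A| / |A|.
K = |A + A| / |A| = 13/7

Enumerate A + A = {a + b : a, b ∈ A}. With |A| = 7, there are |A|^2 = 49 ordered sum pairs; collecting distinct values, A + A = {-2, 10, 22, 34, 46, 58, 70, 82, 94, 106, 118, 130, 142}, so |A + A| = 13. Thus K = 13/7. Here |A + A| = 2|A| − 1 = 13, the minimum possible — so K = 13/7 is minimal, which holds iff A is an arithmetic progression.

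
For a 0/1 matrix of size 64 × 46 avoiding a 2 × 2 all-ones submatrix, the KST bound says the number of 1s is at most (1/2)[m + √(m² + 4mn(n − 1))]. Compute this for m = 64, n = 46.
z(64, 46; 2, 2) ≤ (1/2)[64 + √(64² + 4·64·46·45)] = (1/2)[64 + √534016] = 397.382

Kővári–Sós–Turán: let r_1, ..., r_64 be the row sums and z = Σ r_i the total number of 1s. Each pair of columns can share at most one row with both entries 1 (else a 2×2 all-ones block appears), so Σ_i C(r_i, 2) ≤ C(46, 2) = 1035. By convexity Σ_i C(r_i, 2) ≥ 64·C(z/64, 2) = z(z − 64)/(2·64), giving z² − 64z − 64·46·45 ≤ 0 and hence z ≤ (1/2)[64 + √(4096 + 4·132480)] = (1/2)[64 + √534016] ≈ (1/2)(64 + 730.764) = 397.382.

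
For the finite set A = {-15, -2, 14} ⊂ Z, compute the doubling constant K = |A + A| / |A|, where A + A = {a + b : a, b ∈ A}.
K = |A + A| / |A| = 6/3 = 2

Enumerate A + A = {a + b : a, b ∈ A}. With |A| = 3, there are |A|^2 = 9 ordered sum pairs; collecting distinct values, A + A = {-30, -17, -4, -1, 12, 28}, so |A + A| = 6. Thus K = 6/3 = 2. For comparison, the minimum possible |A + A| over all 3-element sets is 2·3 − 1 = 5 (so min K = 5/3), attained only by arithmetic progressions.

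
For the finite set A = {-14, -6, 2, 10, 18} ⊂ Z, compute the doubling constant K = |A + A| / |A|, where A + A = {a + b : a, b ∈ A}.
K = |A + A| / |A| = 9/5

Enumerate A + A = {a + b : a, b ∈ A}. With |A| = 5, there are |A|^2 = 25 ordered sum pairs; collecting distinct values, A + A = {-28, -20, -12, -4, 4, 12, 20, 28, 36}, so |A + A| = 9. Thus K = 9/5. Here |A + A| = 2|A| − 1 = 9, the minimum possible — so K = 9/5 is minimal, which holds iff A is an arithmetic progression.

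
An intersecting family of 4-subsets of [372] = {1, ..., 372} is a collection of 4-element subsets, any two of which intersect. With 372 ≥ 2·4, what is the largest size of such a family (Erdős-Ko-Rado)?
max |F| = C(371, 3) = 8442105

Erdős-Ko-Rado (1961): when n ≥ 2k, max |F| = C(n−1, k−1). The bound is attained by the star {A : i ∈ A} for any fixed i ∈ [n]. Here C(372−1, 4−1) = C(371, 3) = 8442105.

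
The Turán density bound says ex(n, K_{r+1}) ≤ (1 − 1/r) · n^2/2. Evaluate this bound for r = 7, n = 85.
Turán density bound = (6/7) · 85^2/2 = 21675/7 ≈ 3096.4286

Turán's theorem: ex(n, K_{r+1}) is achieved by the complete r-partite Turán graph T(n, r) with parts as balanced as possible, and is at most (1 − 1/r) · n^2/2. For r = 7, n = 85: the density bound is (6/7) · 7225/2 = 21675/7 ≈ 3096.4286. The integer-valued extremum is e(T(85, 7)) = 3096, which is strictly less than the density bound 21675/7 since 7 ∤ 85 (the parts of T(85, 7) cannot all be equal).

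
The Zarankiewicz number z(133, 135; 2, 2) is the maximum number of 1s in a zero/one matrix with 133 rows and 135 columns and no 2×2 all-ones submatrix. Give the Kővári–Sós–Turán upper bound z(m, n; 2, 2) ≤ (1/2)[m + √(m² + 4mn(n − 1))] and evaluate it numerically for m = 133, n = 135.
z(133, 135; 2, 2) ≤ (1/2)[133 + √(133² + 4·133·135·134)] = (1/2)[133 + √9641569] = 1619.0438

Kővári–Sós–Turán: let r_1, ..., r_133 be the row sums and z = Σ r_i the total number of 1s. Each pair of columns can share at most one row with both entries 1 (else a 2×2 all-ones block appears), so Σ_i C(r_i, 2) ≤ C(135, 2) = 9045. By convexity Σ_i C(r_i, 2) ≥ 133·C(z/133, 2) = z(z − 133)/(2·133), giving z² − 133z − 133·135·134 ≤ 0 and hence z ≤ (1/2)[133 + √(17689 + 4·2405970)] = (1/2)[133 + √9641569] ≈ (1/2)(133 + 3105.0876) = 1619.0438.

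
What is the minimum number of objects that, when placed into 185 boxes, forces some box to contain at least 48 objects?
n = (48 − 1)·185 + 1 = 8696

By the generalised pigeonhole principle, to guarantee some box contains ≥ r objects we need more than (r − 1) · k objects total. Threshold: n = (r − 1) · k + 1. With r = 48 and k = 185: n = 47 · 185 + 1 = 8695 + 1 = 8696. For n = 8695 = 47 · 185, we can put exactly 47 objects in every box, avoiding 48 in any single one — so 8696 is tight.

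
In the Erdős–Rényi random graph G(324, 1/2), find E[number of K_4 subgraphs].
E[# K_4] = C(324, 4) · (1/2)^C(4, 2) = 450710001 / 2^6 = 7042343.765625

For each 4-subset S of vertices (there are C(324, 4) = 450710001 such S), let X_S = 1 if S induces a K_4 (all C(4, 2) = 6 edges present). Then P(X_S = 1) = (1/2)^6 = 1/64. By linearity of expectation, E[# K_4] = C(324, 4) · (1/2)^6 = 450710001 / 64 = 7042343.765625.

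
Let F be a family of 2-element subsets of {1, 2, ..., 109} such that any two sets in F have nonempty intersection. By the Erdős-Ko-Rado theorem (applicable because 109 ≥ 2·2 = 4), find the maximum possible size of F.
max |F| = C(108, 1) = 108

Erdős-Ko-Rado (1961): when n ≥ 2k, max |F| = C(n−1, k−1). The bound is attained by the star {A : i ∈ A} for any fixed i ∈ [n]. Here C(109−1, 2−1) = C(108, 1) = 108.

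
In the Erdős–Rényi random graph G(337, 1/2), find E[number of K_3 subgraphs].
E[# K_3] = C(337, 3) · (1/2)^C(3, 2) = 6322120 / 2^3 = 790265

For each 3-subset S of vertices (there are C(337, 3) = 6322120 such S), let X_S = 1 if S induces a K_3 (all C(3, 2) = 3 edges present). Then P(X_S = 1) = (1/2)^3 = 1/8. By linearity of expectation, E[# K_3] = C(337, 3) · (1/2)^3 = 6322120 / 8 = 790265.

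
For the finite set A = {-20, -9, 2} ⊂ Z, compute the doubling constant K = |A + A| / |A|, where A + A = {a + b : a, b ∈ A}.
K = |A + A| / |A| = 5/3

Enumerate A + A = {a + b : a, b ∈ A}. With |A| = 3, there are |A|^2 = 9 ordered sum pairs; collecting distinct values, A + A = {-40, -29, -18, -7, 4}, so |A + A| = 5. Thus K = 5/3. Here |A + A| = 2|A| − 1 = 5, the minimum possible — so K = 5/3 is minimal, which holds iff A is an arithmetic progression.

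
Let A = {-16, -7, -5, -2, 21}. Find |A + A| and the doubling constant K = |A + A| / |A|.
K = |A + A| / |A| = 15/5 = 3

Enumerate A + A = {a + b : a, b ∈ A}. With |A| = 5, there are |A|^2 = 25 ordered sum pairs; collecting distinct values, A + A = {-32, -23, -21, -18, -14, -12, -10, -9, -7, -4, 5, 14, 16, 19, 42}, so |A + A| = 15. Thus K = 15/5 = 3. For comparison, the minimum possible |A + A| over all 5-element sets is 2·5 − 1 = 9 (so min K = 9/5), attained only by arithmetic progressions.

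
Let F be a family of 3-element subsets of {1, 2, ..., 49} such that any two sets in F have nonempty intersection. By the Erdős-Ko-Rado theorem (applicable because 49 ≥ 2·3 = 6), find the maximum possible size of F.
max |F| = C(48, 2) = 1128

The Erdős-Ko-Rado theorem states: for n ≥ 2k, an intersecting family of k-subsets of an n-element set has size at most C(n − 1, k − 1), with equality for 'star' families {A ⊆ [n] : |A| = k, i ∈ A} (fix an element i). For n = 49, k = 3: C(48, 2) = 1128.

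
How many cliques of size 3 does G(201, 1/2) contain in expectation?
E[# K_3] = C(201, 3) · (1/2)^C(3, 2) = 1333300 / 2^3 = 333325/2 = 166662.5

For each 3-subset S of vertices (there are C(201, 3) = 1333300 such S), let X_S = 1 if S induces a K_3 (all C(3, 2) = 3 edges present). Then P(X_S = 1) = (1/2)^3 = 1/8. By linearity of expectation, E[# K_3] = C(201, 3) · (1/2)^3 = 1333300 / 8 = 333325/2 = 166662.5.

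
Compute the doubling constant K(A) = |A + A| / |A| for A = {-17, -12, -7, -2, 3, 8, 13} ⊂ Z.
K = |A + A| / |A| = 13/7

Enumerate A + A = {a + b : a, b ∈ A}. With |A| = 7, there are |A|^2 = 49 ordered sum pairs; collecting distinct values, A + A = {-34, -29, -24, -19, -14, -9, -4, 1, 6, 11, 16, 21, 26}, so |A + A| = 13. Thus K = 13/7. Here |A + A| = 2|A| − 1 = 13, the minimum possible — so K = 13/7 is minimal, which holds iff A is an arithmetic progression.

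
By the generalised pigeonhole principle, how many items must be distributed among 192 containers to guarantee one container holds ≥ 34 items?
n = (34 − 1)·192 + 1 = 6337

By the generalised pigeonhole principle, to guarantee some box contains ≥ r objects we need more than (r − 1) · k objects total. Threshold: n = (r − 1) · k + 1. With r = 34 and k = 192: n = 33 · 192 + 1 = 6336 + 1 = 6337. For n = 6336 = 33 · 192, we can put exactly 33 objects in every box, avoiding 34 in any single one — so 6337 is tight.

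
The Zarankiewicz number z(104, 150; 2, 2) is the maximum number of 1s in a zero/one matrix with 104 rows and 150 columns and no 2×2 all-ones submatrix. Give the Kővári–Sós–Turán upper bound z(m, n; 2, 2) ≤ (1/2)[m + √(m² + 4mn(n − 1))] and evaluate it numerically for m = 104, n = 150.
z(104, 150; 2, 2) ≤ (1/2)[104 + √(104² + 4·104·150·149)] = (1/2)[104 + √9308416] = 1577.4848

Kővári–Sós–Turán: let r_1, ..., r_104 be the row sums and z = Σ r_i the total number of 1s. Each pair of columns can share at most one row with both entries 1 (else a 2×2 all-ones block appears), so Σ_i C(r_i, 2) ≤ C(150, 2) = 11175. By convexity Σ_i C(r_i, 2) ≥ 104·C(z/104, 2) = z(z − 104)/(2·104), giving z² − 104z − 104·150·149 ≤ 0 and hence z ≤ (1/2)[104 + √(10816 + 4·2324400)] = (1/2)[104 + √9308416] ≈ (1/2)(104 + 3050.9697) = 1577.4848.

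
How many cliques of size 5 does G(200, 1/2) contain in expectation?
E[# K_5] = C(200, 5) · (1/2)^C(5, 2) = 2535650040 / 2^10 = 316956255/128 = 2476220.7421875

For each 5-subset S of vertices (there are C(200, 5) = 2535650040 such S), let X_S = 1 if S induces a K_5 (all C(5, 2) = 10 edges present). Then P(X_S = 1) = (1/2)^10 = 1/1024. By linearity of expectation, E[# K_5] = C(200, 5) · (1/2)^10 = 2535650040 / 1024 = 316956255/128 = 2476220.7421875.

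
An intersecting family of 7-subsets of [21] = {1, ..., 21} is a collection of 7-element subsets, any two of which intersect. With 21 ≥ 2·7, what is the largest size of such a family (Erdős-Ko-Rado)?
max |F| = C(20, 6) = 38760

The Erdős-Ko-Rado theorem states: for n ≥ 2k, an intersecting family of k-subsets of an n-element set has size at most C(n − 1, k − 1), with equality for 'star' families {A ⊆ [n] : |A| = k, i ∈ A} (fix an element i). For n = 21, k = 7: C(20, 6) = 38760.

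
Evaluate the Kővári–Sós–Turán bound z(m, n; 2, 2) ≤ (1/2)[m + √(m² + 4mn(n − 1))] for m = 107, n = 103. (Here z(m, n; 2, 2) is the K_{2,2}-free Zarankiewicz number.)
z(107, 103; 2, 2) ≤ (1/2)[107 + √(107² + 4·107·103·102)] = (1/2)[107 + √4508017] = 1115.1046

Kővári–Sós–Turán: let r_1, ..., r_107 be the row sums and z = Σ r_i the total number of 1s. Each pair of columns can share at most one row with both entries 1 (else a 2×2 all-ones block appears), so Σ_i C(r_i, 2) ≤ C(103, 2) = 5253. By convexity Σ_i C(r_i, 2) ≥ 107·C(z/107, 2) = z(z − 107)/(2·107), giving z² − 107z − 107·103·102 ≤ 0 and hence z ≤ (1/2)[107 + √(11449 + 4·1124142)] = (1/2)[107 + √4508017] ≈ (1/2)(107 + 2123.2091) = 1115.1046.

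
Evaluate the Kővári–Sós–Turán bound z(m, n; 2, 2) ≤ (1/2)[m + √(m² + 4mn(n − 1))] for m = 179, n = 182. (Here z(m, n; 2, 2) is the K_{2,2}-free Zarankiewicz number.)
z(179, 182; 2, 2) ≤ (1/2)[179 + √(179² + 4·179·182·181)] = (1/2)[179 + √23618513] = 2519.4441

Kővári–Sós–Turán: let r_1, ..., r_179 be the row sums and z = Σ r_i the total number of 1s. Each pair of columns can share at most one row with both entries 1 (else a 2×2 all-ones block appears), so Σ_i C(r_i, 2) ≤ C(182, 2) = 16471. By convexity Σ_i C(r_i, 2) ≥ 179·C(z/179, 2) = z(z − 179)/(2·179), giving z² − 179z − 179·182·181 ≤ 0 and hence z ≤ (1/2)[179 + √(32041 + 4·5896618)] = (1/2)[179 + √23618513] ≈ (1/2)(179 + 4859.8882) = 2519.4441.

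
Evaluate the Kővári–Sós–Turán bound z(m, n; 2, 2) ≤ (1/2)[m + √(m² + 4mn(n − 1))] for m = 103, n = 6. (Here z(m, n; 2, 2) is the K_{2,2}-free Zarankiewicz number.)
z(103, 6; 2, 2) ≤ (1/2)[103 + √(103² + 4·103·6·5)] = (1/2)[103 + √22969] = 127.2776

Kővári–Sós–Turán: let r_1, ..., r_103 be the row sums and z = Σ r_i the total number of 1s. Each pair of columns can share at most one row with both entries 1 (else a 2×2 all-ones block appears), so Σ_i C(r_i, 2) ≤ C(6, 2) = 15. By convexity Σ_i C(r_i, 2) ≥ 103·C(z/103, 2) = z(z − 103)/(2·103), giving z² − 103z − 103·6·5 ≤ 0 and hence z ≤ (1/2)[103 + √(10609 + 4·3090)] = (1/2)[103 + √22969] ≈ (1/2)(103 + 151.5553) = 127.2776.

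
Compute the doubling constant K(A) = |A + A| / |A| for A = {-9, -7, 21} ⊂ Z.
K = |A + A| / |A| = 6/3 = 2

Enumerate A + A = {a + b : a, b ∈ A}. With |A| = 3, there are |A|^2 = 9 ordered sum pairs; collecting distinct values, A + A = {-18, -16, -14, 12, 14, 42}, so |A + A| = 6. Thus K = 6/3 = 2. For comparison, the minimum possible |A + A| over all 3-element sets is 2·3 − 1 = 5 (so min K = 5/3), attained only by arithmetic progressions.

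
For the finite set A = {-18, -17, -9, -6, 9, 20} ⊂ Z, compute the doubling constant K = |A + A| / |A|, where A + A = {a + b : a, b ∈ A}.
K = |A + A| / |A| = 20/6 = 10/3

Enumerate A + A = {a + b : a, b ∈ A}. With |A| = 6, there are |A|^2 = 36 ordered sum pairs; collecting distinct values, A + A = {-36, -35, -34, -27, -26, -24, -23, -18, -15, -12, -9, -8, 0, 2, 3, 11, 14, 18, 29, 40}, so |A + A| = 20. Thus K = 20/6 = 10/3. For comparison, the minimum possible |A + A| over all 6-element sets is 2·6 − 1 = 11 (so min K = 11/6), attained only by arithmetic progressions.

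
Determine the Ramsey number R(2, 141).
R(2, 141) = 141

R(2, k) = k for all k ≥ 2: in a 2-colouring of K_k, either some edge is red (a red K_2) or all edges are blue (a blue K_k). And K_{140} coloured all-blue has no blue K_141, so R(2, 141) > 140. Hence R(2, 141) = 141.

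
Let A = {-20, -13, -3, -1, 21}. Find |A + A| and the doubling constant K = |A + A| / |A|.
K = |A + A| / |A| = 15/5 = 3

Enumerate A + A = {a + b : a, b ∈ A}. With |A| = 5, there are |A|^2 = 25 ordered sum pairs; collecting distinct values, A + A = {-40, -33, -26, -23, -21, -16, -14, -6, -4, -2, 1, 8, 18, 20, 42}, so |A + A| = 15. Thus K = 15/5 = 3. For comparison, the minimum possible |A + A| over all 5-element sets is 2·5 − 1 = 9 (so min K = 9/5), attained only by arithmetic progressions.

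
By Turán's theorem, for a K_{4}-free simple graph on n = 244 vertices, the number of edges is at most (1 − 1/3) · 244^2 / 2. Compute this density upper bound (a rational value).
Turán density bound = (2/3) · 244^2/2 = 59536/3 ≈ 19845.3333

Turán's theorem: ex(n, K_{r+1}) is achieved by the complete r-partite Turán graph T(n, r) with parts as balanced as possible, and is at most (1 − 1/r) · n^2/2. For r = 3, n = 244: the density bound is (2/3) · 59536/2 = 59536/3 ≈ 19845.3333. The integer-valued extremum is e(T(244, 3)) = 19845, which is strictly less than the density bound 59536/3 since 3 ∤ 244 (the parts of T(244, 3) cannot all be equal).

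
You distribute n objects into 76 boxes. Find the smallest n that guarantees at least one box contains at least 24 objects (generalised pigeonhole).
n = (24 − 1)·76 + 1 = 1749

By the generalised pigeonhole principle, to guarantee some box contains ≥ r objects we need more than (r − 1) · k objects total. Threshold: n = (r − 1) · k + 1. With r = 24 and k = 76: n = 23 · 76 + 1 = 1748 + 1 = 1749. For n = 1748 = 23 · 76, we can put exactly 23 objects in every box, avoiding 24 in any single one — so 1749 is tight.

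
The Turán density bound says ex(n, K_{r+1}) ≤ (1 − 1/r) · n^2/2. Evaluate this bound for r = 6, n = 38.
Turán density bound = (5/6) · 38^2/2 = 1805/3 ≈ 601.6667

Turán's theorem: ex(n, K_{r+1}) is achieved by the complete r-partite Turán graph T(n, r) with parts as balanced as possible, and is at most (1 − 1/r) · n^2/2. For r = 6, n = 38: the density bound is (5/6) · 1444/2 = 1805/3 ≈ 601.6667. The integer-valued extremum is e(T(38, 6)) = 601, which is strictly less than the density bound 1805/3 since 6 ∤ 38 (the parts of T(38, 6) cannot all be equal).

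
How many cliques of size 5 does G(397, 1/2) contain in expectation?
E[# K_5] = C(397, 5) · (1/2)^C(5, 2) = 80129109159 / 2^10 ≈ 78251083.163086

For each 5-subset S of vertices (there are C(397, 5) = 80129109159 such S), let X_S = 1 if S induces a K_5 (all C(5, 2) = 10 edges present). Then P(X_S = 1) = (1/2)^10 = 1/1024. By linearity of expectation, E[# K_5] = C(397, 5) · (1/2)^10 = 80129109159 / 1024 ≈ 78251083.163086.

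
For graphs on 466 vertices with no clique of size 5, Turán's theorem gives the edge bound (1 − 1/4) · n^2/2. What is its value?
Turán density bound = (3/4) · 466^2/2 = 162867/2 ≈ 81433.5

Turán's theorem: ex(n, K_{r+1}) is achieved by the complete r-partite Turán graph T(n, r) with parts as balanced as possible, and is at most (1 − 1/r) · n^2/2. For r = 4, n = 466: the density bound is (3/4) · 217156/2 = 162867/2 ≈ 81433.5. The integer-valued extremum is e(T(466, 4)) = 81433, which is strictly less than the density bound 162867/2 since 4 ∤ 466 (the parts of T(466, 4) cannot all be equal).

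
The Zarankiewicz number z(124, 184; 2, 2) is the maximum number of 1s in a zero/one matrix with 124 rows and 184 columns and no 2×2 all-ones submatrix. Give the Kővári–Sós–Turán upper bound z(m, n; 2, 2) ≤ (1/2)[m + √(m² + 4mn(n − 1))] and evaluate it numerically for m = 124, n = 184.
z(124, 184; 2, 2) ≤ (1/2)[124 + √(124² + 4·124·184·183)] = (1/2)[124 + √16716688] = 2106.3023

Kővári–Sós–Turán: let r_1, ..., r_124 be the row sums and z = Σ r_i the total number of 1s. Each pair of columns can share at most one row with both entries 1 (else a 2×2 all-ones block appears), so Σ_i C(r_i, 2) ≤ C(184, 2) = 16836. By convexity Σ_i C(r_i, 2) ≥ 124·C(z/124, 2) = z(z − 124)/(2·124), giving z² − 124z − 124·184·183 ≤ 0 and hence z ≤ (1/2)[124 + √(15376 + 4·4175328)] = (1/2)[124 + √16716688] ≈ (1/2)(124 + 4088.6047) = 2106.3023.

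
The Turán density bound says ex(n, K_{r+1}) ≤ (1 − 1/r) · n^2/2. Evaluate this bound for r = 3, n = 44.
Turán density bound = (2/3) · 44^2/2 = 1936/3 ≈ 645.3333

Turán's theorem: ex(n, K_{r+1}) is achieved by the complete r-partite Turán graph T(n, r) with parts as balanced as possible, and is at most (1 − 1/r) · n^2/2. For r = 3, n = 44: the density bound is (2/3) · 1936/2 = 1936/3 ≈ 645.3333. The integer-valued extremum is e(T(44, 3)) = 645, which is strictly less than the density bound 1936/3 since 3 ∤ 44 (the parts of T(44, 3) cannot all be equal).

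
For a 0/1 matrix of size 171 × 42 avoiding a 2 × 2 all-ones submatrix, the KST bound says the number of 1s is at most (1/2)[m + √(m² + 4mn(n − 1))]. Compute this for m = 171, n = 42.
z(171, 42; 2, 2) ≤ (1/2)[171 + √(171² + 4·171·42·41)] = (1/2)[171 + √1207089] = 634.838

Kővári–Sós–Turán: let r_1, ..., r_171 be the row sums and z = Σ r_i the total number of 1s. Each pair of columns can share at most one row with both entries 1 (else a 2×2 all-ones block appears), so Σ_i C(r_i, 2) ≤ C(42, 2) = 861. By convexity Σ_i C(r_i, 2) ≥ 171·C(z/171, 2) = z(z − 171)/(2·171), giving z² − 171z − 171·42·41 ≤ 0 and hence z ≤ (1/2)[171 + √(29241 + 4·294462)] = (1/2)[171 + √1207089] ≈ (1/2)(171 + 1098.676) = 634.838.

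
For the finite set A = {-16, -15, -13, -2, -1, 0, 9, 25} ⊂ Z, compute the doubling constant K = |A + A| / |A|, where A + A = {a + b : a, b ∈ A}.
K = |A + A| / |A| = 30/8 = 15/4

Enumerate A + A = {a + b : a, b ∈ A}. With |A| = 8, there are |A|^2 = 64 ordered sum pairs; collecting distinct values, A + A = {-32, -31, -30, -29, -28, -26, -18, -17, -16, -15, -14, -13, -7, -6, -4, -3, -2, -1, 0, 7, 8, 9, 10, 12, 18, 23, 24, 25, 34, 50}, so |A + A| = 30. Thus K = 30/8 = 15/4. For comparison, the minimum possible |A + A| over all 8-element sets is 2·8 − 1 = 15 (so min K = 15/8), attained only by arithmetic progressions.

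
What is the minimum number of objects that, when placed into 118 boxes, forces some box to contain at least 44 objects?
n = (44 − 1)·118 + 1 = 5075

By the generalised pigeonhole principle, to guarantee some box contains ≥ r objects we need more than (r − 1) · k objects total. Threshold: n = (r − 1) · k + 1. With r = 44 and k = 118: n = 43 · 118 + 1 = 5074 + 1 = 5075. For n = 5074 = 43 · 118, we can put exactly 43 objects in every box, avoiding 44 in any single one — so 5075 is tight.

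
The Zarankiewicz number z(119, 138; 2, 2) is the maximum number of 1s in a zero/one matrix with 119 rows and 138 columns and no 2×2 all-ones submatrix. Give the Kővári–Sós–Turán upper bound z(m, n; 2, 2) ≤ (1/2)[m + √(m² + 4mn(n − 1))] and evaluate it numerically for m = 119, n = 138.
z(119, 138; 2, 2) ≤ (1/2)[119 + √(119² + 4·119·138·137)] = (1/2)[119 + √9013417] = 1560.6177

Kővári–Sós–Turán: let r_1, ..., r_119 be the row sums and z = Σ r_i the total number of 1s. Each pair of columns can share at most one row with both entries 1 (else a 2×2 all-ones block appears), so Σ_i C(r_i, 2) ≤ C(138, 2) = 9453. By convexity Σ_i C(r_i, 2) ≥ 119·C(z/119, 2) = z(z − 119)/(2·119), giving z² − 119z − 119·138·137 ≤ 0 and hence z ≤ (1/2)[119 + √(14161 + 4·2249814)] = (1/2)[119 + √9013417] ≈ (1/2)(119 + 3002.2353) = 1560.6177.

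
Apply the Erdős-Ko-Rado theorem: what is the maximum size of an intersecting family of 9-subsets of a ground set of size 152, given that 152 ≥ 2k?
max |F| = C(151, 8) = 5551321138650

Erdős-Ko-Rado (1961): when n ≥ 2k, max |F| = C(n−1, k−1). The bound is attained by the star {A : i ∈ A} for any fixed i ∈ [n]. Here C(152−1, 9−1) = C(151, 8) = 5551321138650.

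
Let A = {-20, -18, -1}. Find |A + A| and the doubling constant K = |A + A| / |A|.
K = |A + A| / |A| = 6/3 = 2

Enumerate A + A = {a + b : a, b ∈ A}. With |A| = 3, there are |A|^2 = 9 ordered sum pairs; collecting distinct values, A + A = {-40, -38, -36, -21, -19, -2}, so |A + A| = 6. Thus K = 6/3 = 2. For comparison, the minimum possible |A + A| over all 3-element sets is 2·3 − 1 = 5 (so min K = 5/3), attained only by arithmetic progressions.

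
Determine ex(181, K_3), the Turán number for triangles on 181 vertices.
ex(181, K_3) = ⌊181^2/4⌋ = 8190

Mantel (1907): a triangle-free graph on n vertices has at most ⌊n^2/4⌋ edges, with equality for the complete bipartite graph K_{⌊n/2⌋, ⌈n/2⌉}. For n = 181: ⌊181^2/4⌋ = ⌊32761/4⌋ = 8190. The extremal graph is K_{90, 91}, which has 90·91 = 8190 edges.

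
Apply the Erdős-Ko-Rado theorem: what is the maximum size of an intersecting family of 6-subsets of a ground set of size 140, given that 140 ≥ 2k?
max |F| = C(139, 5) = 402073902

The Erdős-Ko-Rado theorem states: for n ≥ 2k, an intersecting family of k-subsets of an n-element set has size at most C(n − 1, k − 1), with equality for 'star' families {A ⊆ [n] : |A| = k, i ∈ A} (fix an element i). For n = 140, k = 6: C(139, 5) = 402073902.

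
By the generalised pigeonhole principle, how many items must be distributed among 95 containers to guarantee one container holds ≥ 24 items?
n = (24 − 1)·95 + 1 = 2186

By the generalised pigeonhole principle, to guarantee some box contains ≥ r objects we need more than (r − 1) · k objects total. Threshold: n = (r − 1) · k + 1. With r = 24 and k = 95: n = 23 · 95 + 1 = 2185 + 1 = 2186. For n = 2185 = 23 · 95, we can put exactly 23 objects in every box, avoiding 24 in any single one — so 2186 is tight.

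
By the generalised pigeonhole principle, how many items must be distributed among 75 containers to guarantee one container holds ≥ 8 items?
n = (8 − 1)·75 + 1 = 526

By the generalised pigeonhole principle, to guarantee some box contains ≥ r objects we need more than (r − 1) · k objects total. Threshold: n = (r − 1) · k + 1. With r = 8 and k = 75: n = 7 · 75 + 1 = 525 + 1 = 526. For n = 525 = 7 · 75, we can put exactly 7 objects in every box, avoiding 8 in any single one — so 526 is tight.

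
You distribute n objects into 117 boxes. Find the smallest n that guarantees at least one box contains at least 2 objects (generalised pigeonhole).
n = (2 − 1)·117 + 1 = 118

By the generalised pigeonhole principle, to guarantee some box contains ≥ r objects we need more than (r − 1) · k objects total. Threshold: n = (r − 1) · k + 1. With r = 2 and k = 117: n = 1 · 117 + 1 = 117 + 1 = 118. For n = 117 = 1 · 117, we can put exactly 1 objects in every box, avoiding 2 in any single one — so 118 is tight.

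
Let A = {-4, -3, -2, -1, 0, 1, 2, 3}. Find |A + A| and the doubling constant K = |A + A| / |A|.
K = |A + A| / |A| = 15/8

Enumerate A + A = {a + b : a, b ∈ A}. With |A| = 8, there are |A|^2 = 64 ordered sum pairs; collecting distinct values, A + A = {-8, -7, -6, -5, -4, -3, -2, -1, 0, 1, 2, 3, 4, 5, 6}, so |A + A| = 15. Thus K = 15/8. Here |A + A| = 2|A| − 1 = 15, the minimum possible — so K = 15/8 is minimal, which holds iff A is an arithmetic progression.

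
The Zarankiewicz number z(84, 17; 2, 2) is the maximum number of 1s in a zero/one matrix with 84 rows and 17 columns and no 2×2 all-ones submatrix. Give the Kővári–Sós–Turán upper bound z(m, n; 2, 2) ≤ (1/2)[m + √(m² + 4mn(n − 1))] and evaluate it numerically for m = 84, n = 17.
z(84, 17; 2, 2) ≤ (1/2)[84 + √(84² + 4·84·17·16)] = (1/2)[84 + √98448] = 198.8821

Kővári–Sós–Turán: let r_1, ..., r_84 be the row sums and z = Σ r_i the total number of 1s. Each pair of columns can share at most one row with both entries 1 (else a 2×2 all-ones block appears), so Σ_i C(r_i, 2) ≤ C(17, 2) = 136. By convexity Σ_i C(r_i, 2) ≥ 84·C(z/84, 2) = z(z − 84)/(2·84), giving z² − 84z − 84·17·16 ≤ 0 and hence z ≤ (1/2)[84 + √(7056 + 4·22848)] = (1/2)[84 + √98448] ≈ (1/2)(84 + 313.7642) = 198.8821.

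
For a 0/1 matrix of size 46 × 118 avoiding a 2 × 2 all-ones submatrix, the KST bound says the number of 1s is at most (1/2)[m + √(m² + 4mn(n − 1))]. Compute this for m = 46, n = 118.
z(46, 118; 2, 2) ≤ (1/2)[46 + √(46² + 4·46·118·117)] = (1/2)[46 + √2542420] = 820.2484

Kővári–Sós–Turán: let r_1, ..., r_46 be the row sums and z = Σ r_i the total number of 1s. Each pair of columns can share at most one row with both entries 1 (else a 2×2 all-ones block appears), so Σ_i C(r_i, 2) ≤ C(118, 2) = 6903. By convexity Σ_i C(r_i, 2) ≥ 46·C(z/46, 2) = z(z − 46)/(2·46), giving z² − 46z − 46·118·117 ≤ 0 and hence z ≤ (1/2)[46 + √(2116 + 4·635076)] = (1/2)[46 + √2542420] ≈ (1/2)(46 + 1594.4968) = 820.2484.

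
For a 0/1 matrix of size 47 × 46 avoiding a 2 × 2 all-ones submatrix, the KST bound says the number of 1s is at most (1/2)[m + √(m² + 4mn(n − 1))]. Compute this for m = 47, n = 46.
z(47, 46; 2, 2) ≤ (1/2)[47 + √(47² + 4·47·46·45)] = (1/2)[47 + √391369] = 336.2975

Kővári–Sós–Turán: let r_1, ..., r_47 be the row sums and z = Σ r_i the total number of 1s. Each pair of columns can share at most one row with both entries 1 (else a 2×2 all-ones block appears), so Σ_i C(r_i, 2) ≤ C(46, 2) = 1035. By convexity Σ_i C(r_i, 2) ≥ 47·C(z/47, 2) = z(z − 47)/(2·47), giving z² − 47z − 47·46·45 ≤ 0 and hence z ≤ (1/2)[47 + √(2209 + 4·97290)] = (1/2)[47 + √391369] ≈ (1/2)(47 + 625.5949) = 336.2975.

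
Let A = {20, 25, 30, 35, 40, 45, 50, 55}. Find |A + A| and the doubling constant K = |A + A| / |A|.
K = |A + A| / |A| = 15/8

Enumerate A + A = {a + b : a, b ∈ A}. With |A| = 8, there are |A|^2 = 64 ordered sum pairs; collecting distinct values, A + A = {40, 45, 50, 55, 60, 65, 70, 75, 80, 85, 90, 95, 100, 105, 110}, so |A + A| = 15. Thus K = 15/8. Here |A + A| = 2|A| − 1 = 15, the minimum possible — so K = 15/8 is minimal, which holds iff A is an arithmetic progression.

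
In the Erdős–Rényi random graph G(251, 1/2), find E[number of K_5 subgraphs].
E[# K_5] = C(251, 5) · (1/2)^C(5, 2) = 7975914050 / 2^10 = 3987957025/512 ≈ 7788978.564453

For each 5-subset S of vertices (there are C(251, 5) = 7975914050 such S), let X_S = 1 if S induces a K_5 (all C(5, 2) = 10 edges present). Then P(X_S = 1) = (1/2)^10 = 1/1024. By linearity of expectation, E[# K_5] = C(251, 5) · (1/2)^10 = 7975914050 / 1024 = 3987957025/512 ≈ 7788978.564453.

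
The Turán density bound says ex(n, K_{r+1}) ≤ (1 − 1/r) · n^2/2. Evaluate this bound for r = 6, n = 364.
Turán density bound = (5/6) · 364^2/2 = 165620/3 ≈ 55206.6667

Turán's theorem: ex(n, K_{r+1}) is achieved by the complete r-partite Turán graph T(n, r) with parts as balanced as possible, and is at most (1 − 1/r) · n^2/2. For r = 6, n = 364: the density bound is (5/6) · 132496/2 = 165620/3 ≈ 55206.6667. The integer-valued extremum is e(T(364, 6)) = 55206, which is strictly less than the density bound 165620/3 since 6 ∤ 364 (the parts of T(364, 6) cannot all be equal).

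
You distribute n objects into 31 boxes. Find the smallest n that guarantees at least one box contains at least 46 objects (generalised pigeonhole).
n = (46 − 1)·31 + 1 = 1396

By the generalised pigeonhole principle, to guarantee some box contains ≥ r objects we need more than (r − 1) · k objects total. Threshold: n = (r − 1) · k + 1. With r = 46 and k = 31: n = 45 · 31 + 1 = 1395 + 1 = 1396. For n = 1395 = 45 · 31, we can put exactly 45 objects in every box, avoiding 46 in any single one — so 1396 is tight.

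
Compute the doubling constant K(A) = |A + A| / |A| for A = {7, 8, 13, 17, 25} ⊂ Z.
K = |A + A| / |A| = 15/5 = 3

Enumerate A + A = {a + b : a, b ∈ A}. With |A| = 5, there are |A|^2 = 25 ordered sum pairs; collecting distinct values, A + A = {14, 15, 16, 20, 21, 24, 25, 26, 30, 32, 33, 34, 38, 42, 50}, so |A + A| = 15. Thus K = 15/5 = 3. For comparison, the minimum possible |A + A| over all 5-element sets is 2·5 − 1 = 9 (so min K = 9/5), attained only by arithmetic progressions.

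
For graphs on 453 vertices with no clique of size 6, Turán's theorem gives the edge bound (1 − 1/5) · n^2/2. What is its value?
Turán density bound = (4/5) · 453^2/2 = 410418/5 ≈ 82083.6

Turán's theorem: ex(n, K_{r+1}) is achieved by the complete r-partite Turán graph T(n, r) with parts as balanced as possible, and is at most (1 − 1/r) · n^2/2. For r = 5, n = 453: the density bound is (4/5) · 205209/2 = 410418/5 ≈ 82083.6. The integer-valued extremum is e(T(453, 5)) = 82083, which is strictly less than the density bound 410418/5 since 5 ∤ 453 (the parts of T(453, 5) cannot all be equal).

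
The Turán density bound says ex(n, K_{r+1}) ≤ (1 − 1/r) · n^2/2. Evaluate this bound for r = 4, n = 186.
Turán density bound = (3/4) · 186^2/2 = 25947/2 ≈ 12973.5

Turán's theorem: ex(n, K_{r+1}) is achieved by the complete r-partite Turán graph T(n, r) with parts as balanced as possible, and is at most (1 − 1/r) · n^2/2. For r = 4, n = 186: the density bound is (3/4) · 34596/2 = 25947/2 ≈ 12973.5. The integer-valued extremum is e(T(186, 4)) = 12973, which is strictly less than the density bound 25947/2 since 4 ∤ 186 (the parts of T(186, 4) cannot all be equal).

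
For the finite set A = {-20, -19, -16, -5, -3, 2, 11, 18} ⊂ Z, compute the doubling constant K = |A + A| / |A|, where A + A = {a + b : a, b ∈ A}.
K = |A + A| / |A| = 33/8

Enumerate A + A = {a + b : a, b ∈ A}. With |A| = 8, there are |A|^2 = 64 ordered sum pairs; collecting distinct values, A + A = {-40, -39, -38, -36, -35, -32, -25, -24, -23, -22, -21, -19, -18, -17, -14, -10, -9, -8, -6, -5, -3, -2, -1, 2, 4, 6, 8, 13, 15, 20, 22, 29, 36}, so |A + A| = 33. Thus K = 33/8. For comparison, the minimum possible |A + A| over all 8-element sets is 2·8 − 1 = 15 (so min K = 15/8), attained only by arithmetic progressions.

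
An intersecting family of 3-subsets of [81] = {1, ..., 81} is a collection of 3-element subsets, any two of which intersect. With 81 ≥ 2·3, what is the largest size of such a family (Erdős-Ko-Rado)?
max |F| = C(80, 2) = 3160

The Erdős-Ko-Rado theorem states: for n ≥ 2k, an intersecting family of k-subsets of an n-element set has size at most C(n − 1, k − 1), with equality for 'star' families {A ⊆ [n] : |A| = k, i ∈ A} (fix an element i). For n = 81, k = 3: C(80, 2) = 3160.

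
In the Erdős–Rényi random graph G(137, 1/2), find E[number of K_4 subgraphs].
E[# K_4] = C(137, 4) · (1/2)^C(4, 2) = 14043870 / 2^6 = 7021935/32 = 219435.46875

For each 4-subset S of vertices (there are C(137, 4) = 14043870 such S), let X_S = 1 if S induces a K_4 (all C(4, 2) = 6 edges present). Then P(X_S = 1) = (1/2)^6 = 1/64. By linearity of expectation, E[# K_4] = C(137, 4) · (1/2)^6 = 14043870 / 64 = 7021935/32 = 219435.46875.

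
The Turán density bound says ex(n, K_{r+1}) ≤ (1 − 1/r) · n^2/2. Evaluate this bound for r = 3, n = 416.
Turán density bound = (2/3) · 416^2/2 = 173056/3 ≈ 57685.3333

Turán's theorem: ex(n, K_{r+1}) is achieved by the complete r-partite Turán graph T(n, r) with parts as balanced as possible, and is at most (1 − 1/r) · n^2/2. For r = 3, n = 416: the density bound is (2/3) · 173056/2 = 173056/3 ≈ 57685.3333. The integer-valued extremum is e(T(416, 3)) = 57685, which is strictly less than the density bound 173056/3 since 3 ∤ 416 (the parts of T(416, 3) cannot all be equal).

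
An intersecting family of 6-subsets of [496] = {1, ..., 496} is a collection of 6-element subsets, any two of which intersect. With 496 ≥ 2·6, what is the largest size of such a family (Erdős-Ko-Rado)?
max |F| = C(495, 5) = 242685828099

Erdős-Ko-Rado (1961): when n ≥ 2k, max |F| = C(n−1, k−1). The bound is attained by the star {A : i ∈ A} for any fixed i ∈ [n]. Here C(496−1, 6−1) = C(495, 5) = 242685828099.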